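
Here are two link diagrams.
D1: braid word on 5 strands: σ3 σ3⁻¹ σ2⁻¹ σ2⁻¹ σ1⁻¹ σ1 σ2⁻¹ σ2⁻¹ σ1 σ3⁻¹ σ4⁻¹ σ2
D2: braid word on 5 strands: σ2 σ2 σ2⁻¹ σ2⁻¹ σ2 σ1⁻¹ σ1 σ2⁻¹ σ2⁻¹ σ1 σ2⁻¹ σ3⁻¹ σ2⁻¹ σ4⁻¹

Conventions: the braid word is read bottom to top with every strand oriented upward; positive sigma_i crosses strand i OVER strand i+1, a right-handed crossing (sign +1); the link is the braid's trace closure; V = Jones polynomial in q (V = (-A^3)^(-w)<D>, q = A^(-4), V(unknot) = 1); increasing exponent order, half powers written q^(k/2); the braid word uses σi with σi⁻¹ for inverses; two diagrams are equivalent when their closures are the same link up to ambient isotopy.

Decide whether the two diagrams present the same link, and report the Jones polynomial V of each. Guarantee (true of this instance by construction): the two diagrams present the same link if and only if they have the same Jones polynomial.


same link: yes
V(D1) = -q^-4 + q^-3 + q^-1  [12 crossings, <D> = A^-8 + 1 - A^4, w = -4]
V(D2) = -q^-4 + q^-3 + q^-1  [14 crossings, <D> = A^-8 + 1 - A^4, w = -4]
insight: one V(q) for all 2 diagrams — one class (guaranteed)


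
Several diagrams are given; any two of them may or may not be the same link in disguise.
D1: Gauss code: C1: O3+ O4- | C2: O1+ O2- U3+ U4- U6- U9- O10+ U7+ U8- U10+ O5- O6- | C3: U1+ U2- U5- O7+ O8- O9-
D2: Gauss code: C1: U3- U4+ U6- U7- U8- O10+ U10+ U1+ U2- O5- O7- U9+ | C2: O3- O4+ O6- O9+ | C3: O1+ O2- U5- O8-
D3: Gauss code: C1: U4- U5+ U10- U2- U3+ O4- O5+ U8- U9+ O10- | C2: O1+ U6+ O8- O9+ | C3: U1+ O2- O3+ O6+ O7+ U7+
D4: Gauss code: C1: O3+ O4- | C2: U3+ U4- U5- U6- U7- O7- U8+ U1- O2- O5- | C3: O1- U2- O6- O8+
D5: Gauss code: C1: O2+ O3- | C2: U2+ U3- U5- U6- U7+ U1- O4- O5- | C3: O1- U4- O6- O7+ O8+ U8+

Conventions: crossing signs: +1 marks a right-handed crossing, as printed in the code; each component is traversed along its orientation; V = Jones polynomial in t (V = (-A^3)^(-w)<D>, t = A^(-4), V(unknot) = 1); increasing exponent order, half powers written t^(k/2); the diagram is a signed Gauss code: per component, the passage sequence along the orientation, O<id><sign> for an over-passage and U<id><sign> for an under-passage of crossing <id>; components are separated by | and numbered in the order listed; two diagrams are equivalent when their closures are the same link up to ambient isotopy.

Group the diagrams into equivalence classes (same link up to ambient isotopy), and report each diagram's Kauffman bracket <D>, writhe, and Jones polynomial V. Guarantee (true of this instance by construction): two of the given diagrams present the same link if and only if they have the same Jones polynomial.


grouping into links: {D1, D2, D4, D5} | {D3}
V(D1) = t^-3 + t^-2 + t^-1 + 1  (w -2, c 10, <D> = A^-6 + A^-2 + A^2 + A^6)
V(D2) = t^-3 + t^-2 + t^-1 + 1  [10 crossings, <D> = A^-6 + A^-2 + A^2 + A^6, w = -2]
V(D3) = 1 + t + t^2 + t^3  (w +2, c 10, <D> = A^-6 + A^-2 + A^2 + A^6)
V(D4) = t^-3 + t^-2 + t^-1 + 1  [8 crossings, <D> = A^-12 + A^-8 + A^-4 + 1, w = -4]
V(D5) = t^-3 + t^-2 + t^-1 + 1  (w -2, c 8, <D> = A^-6 + A^-2 + A^2 + A^6)
why: 2 values of V(t) split the 5 diagrams


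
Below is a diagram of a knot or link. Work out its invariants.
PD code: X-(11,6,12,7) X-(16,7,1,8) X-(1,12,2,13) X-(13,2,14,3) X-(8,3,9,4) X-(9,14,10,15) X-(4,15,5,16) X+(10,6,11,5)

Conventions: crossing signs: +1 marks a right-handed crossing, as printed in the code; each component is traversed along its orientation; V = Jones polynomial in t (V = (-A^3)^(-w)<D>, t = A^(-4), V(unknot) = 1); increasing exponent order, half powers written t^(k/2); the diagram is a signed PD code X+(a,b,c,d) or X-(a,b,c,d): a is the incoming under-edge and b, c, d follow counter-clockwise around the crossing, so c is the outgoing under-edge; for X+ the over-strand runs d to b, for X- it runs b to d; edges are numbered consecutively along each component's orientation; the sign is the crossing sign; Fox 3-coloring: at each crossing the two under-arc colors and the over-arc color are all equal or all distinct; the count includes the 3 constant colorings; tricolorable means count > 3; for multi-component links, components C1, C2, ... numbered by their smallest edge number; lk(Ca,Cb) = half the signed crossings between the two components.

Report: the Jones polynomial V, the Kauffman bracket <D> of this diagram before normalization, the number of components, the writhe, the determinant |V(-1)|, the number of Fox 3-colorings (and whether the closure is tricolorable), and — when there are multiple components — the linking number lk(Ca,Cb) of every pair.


V(t) = -t^-7 + t^-6 - t^-5 + t^-4 + t^-2
bracket: A^-10 + A^-2 - A^2 + A^6 - A^10, w = -6
1 component, writhe -6, over 8 crossings
det 5, colorings 3 of 3^8 — not tricolorable
observation: the span of V is 5, forcing >= 5 crossings in any diagram


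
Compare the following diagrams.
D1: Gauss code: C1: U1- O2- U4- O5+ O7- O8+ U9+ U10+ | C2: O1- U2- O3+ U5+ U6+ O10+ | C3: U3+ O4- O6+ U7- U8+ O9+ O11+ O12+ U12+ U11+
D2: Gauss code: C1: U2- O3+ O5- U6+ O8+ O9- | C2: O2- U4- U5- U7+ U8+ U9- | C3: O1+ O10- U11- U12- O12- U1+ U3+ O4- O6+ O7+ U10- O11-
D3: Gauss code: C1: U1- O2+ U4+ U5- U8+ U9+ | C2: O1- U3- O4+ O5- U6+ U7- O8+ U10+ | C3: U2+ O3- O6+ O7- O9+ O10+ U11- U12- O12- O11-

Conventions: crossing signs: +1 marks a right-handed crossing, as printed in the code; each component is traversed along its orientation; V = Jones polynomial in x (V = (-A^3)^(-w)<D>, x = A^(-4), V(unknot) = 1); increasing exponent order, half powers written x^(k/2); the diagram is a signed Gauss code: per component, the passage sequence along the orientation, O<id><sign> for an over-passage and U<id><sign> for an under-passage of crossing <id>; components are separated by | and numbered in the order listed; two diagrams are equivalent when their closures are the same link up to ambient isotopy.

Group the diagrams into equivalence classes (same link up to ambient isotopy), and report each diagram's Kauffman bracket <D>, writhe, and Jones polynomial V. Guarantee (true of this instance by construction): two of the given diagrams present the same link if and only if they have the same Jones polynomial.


grouping into links: {D1, D3} | {D2}
V(D1) = 1 + x + x^2 + x^3  (w +4, c 12, <D> = 1 + A^4 + A^8 + A^12)
V(D2) = x^-2 + 2 + x^2  (w -2, c 12, <D> = A^-14 + 2A^-6 + A^2)
V(D3) = 1 + x + x^2 + x^3  [12 crossings, <D> = A^-12 + A^-8 + A^-4 + 1, w = 0]
why: comparing 3 Jones polynomials yields 2 groups


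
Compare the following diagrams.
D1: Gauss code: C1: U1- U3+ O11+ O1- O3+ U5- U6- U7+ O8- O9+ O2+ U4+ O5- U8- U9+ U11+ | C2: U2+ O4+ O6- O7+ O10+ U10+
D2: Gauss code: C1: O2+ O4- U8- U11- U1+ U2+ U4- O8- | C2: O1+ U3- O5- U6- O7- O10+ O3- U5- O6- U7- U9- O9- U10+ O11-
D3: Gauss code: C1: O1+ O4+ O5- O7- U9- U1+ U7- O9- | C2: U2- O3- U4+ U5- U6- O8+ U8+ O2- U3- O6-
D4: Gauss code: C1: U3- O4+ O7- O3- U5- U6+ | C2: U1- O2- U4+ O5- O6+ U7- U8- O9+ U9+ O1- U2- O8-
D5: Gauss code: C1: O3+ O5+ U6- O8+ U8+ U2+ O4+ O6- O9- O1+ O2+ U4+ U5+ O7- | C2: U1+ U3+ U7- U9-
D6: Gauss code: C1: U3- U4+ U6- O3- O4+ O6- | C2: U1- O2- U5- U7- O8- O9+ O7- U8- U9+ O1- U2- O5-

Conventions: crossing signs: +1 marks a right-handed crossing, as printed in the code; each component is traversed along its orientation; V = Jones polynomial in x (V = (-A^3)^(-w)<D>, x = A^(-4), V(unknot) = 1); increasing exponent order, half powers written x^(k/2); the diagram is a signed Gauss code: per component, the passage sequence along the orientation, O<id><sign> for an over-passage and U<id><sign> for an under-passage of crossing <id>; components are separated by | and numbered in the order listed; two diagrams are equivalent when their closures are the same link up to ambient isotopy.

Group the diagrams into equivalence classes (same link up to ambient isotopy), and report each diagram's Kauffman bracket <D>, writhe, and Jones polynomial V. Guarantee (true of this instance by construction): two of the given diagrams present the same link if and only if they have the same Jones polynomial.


equivalence classes: {D1} | {D2, D3, D4, D6} | {D5}
D1 (bracket A^-1 + A^7; 11 crossings at w = +3): V = -x^(1/2) - x^(5/2)
V(D2) = x^(-9/2) - x^(-5/2) - x^(-3/2) - x^(-1/2)  (w -5, c 11, <D> = A^-13 + A^-9 + A^-5 - A^3)
V(D3) = x^(-9/2) - x^(-5/2) - x^(-3/2) - x^(-1/2)  [9 crossings, <D> = A^-7 + A^-3 + A - A^9, w = -3]
D4 (bracket A^-7 + A^-3 + A - A^9; 9 crossings at w = -3): V = x^(-9/2) - x^(-5/2) - x^(-3/2) - x^(-1/2)
D5 (bracket A^7 + A^11; 9 crossings at w = +3): V = -x^(-1/2) - x^(1/2)
D6 (bracket A^-13 + A^-9 + A^-5 - A^3; 9 crossings at w = -5): V = x^(-9/2) - x^(-5/2) - x^(-3/2) - x^(-1/2)
key observation: comparing 6 Jones polynomials yields 3 groups


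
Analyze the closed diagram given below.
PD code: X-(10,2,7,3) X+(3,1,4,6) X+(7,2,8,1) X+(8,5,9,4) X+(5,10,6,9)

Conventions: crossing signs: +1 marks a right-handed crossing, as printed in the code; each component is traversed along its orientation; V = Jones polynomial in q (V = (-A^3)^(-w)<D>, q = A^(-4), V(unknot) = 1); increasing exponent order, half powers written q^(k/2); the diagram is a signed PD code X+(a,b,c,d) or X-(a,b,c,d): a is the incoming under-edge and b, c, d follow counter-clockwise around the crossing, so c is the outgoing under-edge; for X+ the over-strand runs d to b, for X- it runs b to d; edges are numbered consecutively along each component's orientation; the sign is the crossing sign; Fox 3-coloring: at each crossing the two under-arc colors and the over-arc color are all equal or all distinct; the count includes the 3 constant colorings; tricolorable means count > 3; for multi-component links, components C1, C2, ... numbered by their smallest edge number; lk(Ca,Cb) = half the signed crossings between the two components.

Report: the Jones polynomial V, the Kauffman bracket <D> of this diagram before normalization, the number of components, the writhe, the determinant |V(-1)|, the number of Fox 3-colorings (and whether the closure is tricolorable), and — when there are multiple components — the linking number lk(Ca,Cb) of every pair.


V(q) = -q^(1/2) - q^(5/2)
bracket: A^-1 + A^7, w = +3
2 components, writhe +3, over 5 crossings
lk(C1,C2) = +1
det 2, colorings 3 of 3^5 — not tricolorable
observation: summing lk over 1 pair gives +1


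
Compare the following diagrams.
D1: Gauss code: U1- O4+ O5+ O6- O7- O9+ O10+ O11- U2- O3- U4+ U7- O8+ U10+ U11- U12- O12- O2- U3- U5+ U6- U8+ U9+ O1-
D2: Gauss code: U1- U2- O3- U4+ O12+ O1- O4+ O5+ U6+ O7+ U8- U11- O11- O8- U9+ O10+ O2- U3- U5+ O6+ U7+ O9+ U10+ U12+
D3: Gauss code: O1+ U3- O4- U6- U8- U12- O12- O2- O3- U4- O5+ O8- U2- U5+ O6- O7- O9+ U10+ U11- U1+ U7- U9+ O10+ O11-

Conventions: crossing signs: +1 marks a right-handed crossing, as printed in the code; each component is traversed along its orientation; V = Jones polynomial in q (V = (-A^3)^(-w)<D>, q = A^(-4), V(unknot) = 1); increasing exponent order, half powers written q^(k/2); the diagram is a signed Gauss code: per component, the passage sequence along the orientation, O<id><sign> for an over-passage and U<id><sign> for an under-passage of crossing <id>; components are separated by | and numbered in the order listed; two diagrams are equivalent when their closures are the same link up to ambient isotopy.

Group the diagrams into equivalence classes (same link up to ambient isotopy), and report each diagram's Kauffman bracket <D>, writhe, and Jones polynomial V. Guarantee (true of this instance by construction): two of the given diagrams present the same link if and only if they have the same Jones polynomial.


equivalence classes: {D1} | {D2} | {D3}
D1 (bracket A^-6; 12 crossings at w = -2): V = 1
V(D2) = q + q^3 - q^4  (w +2, c 12, <D> = -A^-10 + A^-6 + A^2)
V(D3) = -q^-6 + q^-5 - q^-4 + 2q^-3 - q^-2 + q^-1  (w -4, c 12, <D> = A^-8 - A^-4 + 2 - A^4 + A^8 - A^12)
observation: comparing 3 Jones polynomials yields 3 groups


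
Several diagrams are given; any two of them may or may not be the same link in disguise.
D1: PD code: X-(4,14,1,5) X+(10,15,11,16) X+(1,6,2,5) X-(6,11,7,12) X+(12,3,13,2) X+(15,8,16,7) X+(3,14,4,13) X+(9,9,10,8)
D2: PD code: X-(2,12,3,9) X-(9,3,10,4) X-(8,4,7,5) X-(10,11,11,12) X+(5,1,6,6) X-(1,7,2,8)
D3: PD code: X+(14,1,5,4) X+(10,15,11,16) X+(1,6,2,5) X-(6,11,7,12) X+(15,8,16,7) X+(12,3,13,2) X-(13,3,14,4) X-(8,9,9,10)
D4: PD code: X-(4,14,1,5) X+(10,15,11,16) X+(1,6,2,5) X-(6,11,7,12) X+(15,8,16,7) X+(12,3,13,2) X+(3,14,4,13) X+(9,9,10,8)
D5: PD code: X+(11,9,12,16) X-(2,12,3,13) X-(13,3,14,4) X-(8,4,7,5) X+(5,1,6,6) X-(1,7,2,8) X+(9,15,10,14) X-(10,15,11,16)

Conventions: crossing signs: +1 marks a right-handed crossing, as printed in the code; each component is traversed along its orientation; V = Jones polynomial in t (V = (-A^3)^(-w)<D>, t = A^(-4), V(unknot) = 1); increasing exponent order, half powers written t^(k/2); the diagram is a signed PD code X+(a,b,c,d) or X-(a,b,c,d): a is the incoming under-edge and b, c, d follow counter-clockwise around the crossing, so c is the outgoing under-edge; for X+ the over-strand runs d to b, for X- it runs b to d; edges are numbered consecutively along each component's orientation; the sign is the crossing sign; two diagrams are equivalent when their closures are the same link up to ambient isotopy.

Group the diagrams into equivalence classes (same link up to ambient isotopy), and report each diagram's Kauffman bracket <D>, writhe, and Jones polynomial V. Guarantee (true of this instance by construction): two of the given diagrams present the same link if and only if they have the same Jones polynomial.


equivalence classes: {D1, D3, D4} | {D2, D5}
D1 (bracket A^-8 + 2 + A^8; 8 crossings at w = +4): V = t + 2t^3 + t^5
D2 (bracket A^-8 + 2 + A^8; 6 crossings at w = -4): V = t^-5 + 2t^-3 + t^-1
V(D3) = t + 2t^3 + t^5  (w +2, c 8, <D> = A^-14 + 2A^-6 + A^2)
V(D4) = t + 2t^3 + t^5  (w +4, c 8, <D> = A^-8 + 2 + A^8)
V(D5) = t^-5 + 2t^-3 + t^-1  [8 crossings, <D> = A^-2 + 2A^6 + A^14, w = -2]
observation: 2 classes among 5 diagrams; unequal V(t) rules out equality


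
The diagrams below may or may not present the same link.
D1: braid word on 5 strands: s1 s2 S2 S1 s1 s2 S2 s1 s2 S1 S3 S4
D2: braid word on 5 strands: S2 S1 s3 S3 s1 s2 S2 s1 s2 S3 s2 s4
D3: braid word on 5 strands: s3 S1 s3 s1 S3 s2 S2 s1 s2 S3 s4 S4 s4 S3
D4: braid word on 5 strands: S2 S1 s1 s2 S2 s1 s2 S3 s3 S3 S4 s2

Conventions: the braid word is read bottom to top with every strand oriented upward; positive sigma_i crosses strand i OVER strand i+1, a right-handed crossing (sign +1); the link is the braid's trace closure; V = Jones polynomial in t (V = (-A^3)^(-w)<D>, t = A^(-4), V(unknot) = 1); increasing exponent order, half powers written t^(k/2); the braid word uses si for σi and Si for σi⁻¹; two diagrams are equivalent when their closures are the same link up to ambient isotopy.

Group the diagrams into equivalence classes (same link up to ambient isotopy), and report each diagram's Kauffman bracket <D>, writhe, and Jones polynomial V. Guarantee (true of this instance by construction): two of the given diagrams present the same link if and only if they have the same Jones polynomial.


equivalence classes: {D1, D2, D3, D4}
D1 (bracket 1; 12 crossings at w = 0): V = 1
D2 (bracket A^6; 12 crossings at w = +2): V = 1
V(D3) = 1  (w +2, c 14, <D> = A^6)
V(D4) = 1  [12 crossings, <D> = 1, w = 0]
key observation: one V(t) for all 4 diagrams — one class (guaranteed)


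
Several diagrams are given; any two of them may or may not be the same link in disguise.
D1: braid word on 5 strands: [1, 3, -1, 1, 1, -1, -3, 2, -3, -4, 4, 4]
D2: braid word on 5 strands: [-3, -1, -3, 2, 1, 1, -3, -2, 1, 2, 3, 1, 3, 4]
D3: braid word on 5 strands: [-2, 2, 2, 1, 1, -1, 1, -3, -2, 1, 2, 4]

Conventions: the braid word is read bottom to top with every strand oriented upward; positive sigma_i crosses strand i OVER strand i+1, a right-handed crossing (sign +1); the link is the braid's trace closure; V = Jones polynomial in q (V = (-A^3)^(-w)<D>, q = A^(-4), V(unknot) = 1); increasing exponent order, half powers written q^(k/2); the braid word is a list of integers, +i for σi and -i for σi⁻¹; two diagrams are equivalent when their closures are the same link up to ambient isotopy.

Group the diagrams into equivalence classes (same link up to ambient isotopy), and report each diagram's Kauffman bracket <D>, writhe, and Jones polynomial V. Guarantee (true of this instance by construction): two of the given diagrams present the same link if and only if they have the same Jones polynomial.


classes: {D1} | {D2, D3}
V(D1) = 1  [12 crossings, <D> = A^6, w = +2]
D2 (bracket -A^-12 + A^-8 - A^-4 + 2 - A^4 + A^8; 14 crossings at w = +4): V = q - q^2 + 2q^3 - q^4 + q^5 - q^6
D3 (bracket -A^-12 + A^-8 - A^-4 + 2 - A^4 + A^8; 12 crossings at w = +4): V = q - q^2 + 2q^3 - q^4 + q^5 - q^6
note: 2 values of V(q) split the 3 diagrams


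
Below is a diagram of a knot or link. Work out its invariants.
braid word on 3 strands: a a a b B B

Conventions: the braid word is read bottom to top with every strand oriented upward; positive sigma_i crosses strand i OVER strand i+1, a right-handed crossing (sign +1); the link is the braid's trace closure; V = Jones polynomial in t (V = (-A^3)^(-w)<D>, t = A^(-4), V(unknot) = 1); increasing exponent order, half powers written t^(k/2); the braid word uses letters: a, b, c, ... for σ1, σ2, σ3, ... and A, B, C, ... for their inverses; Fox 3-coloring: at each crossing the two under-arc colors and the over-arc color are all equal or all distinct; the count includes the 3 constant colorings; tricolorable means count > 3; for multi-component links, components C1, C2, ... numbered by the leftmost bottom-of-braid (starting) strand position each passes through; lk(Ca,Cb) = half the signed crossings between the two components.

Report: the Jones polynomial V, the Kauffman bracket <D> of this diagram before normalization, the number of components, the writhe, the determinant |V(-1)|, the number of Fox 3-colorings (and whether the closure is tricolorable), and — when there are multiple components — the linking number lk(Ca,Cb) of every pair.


Jones polynomial: V(t) = t + t^3 - t^4
<D> = -A^-10 + A^-6 + A^2; writhe +2
components 1, writhe +2 (6 crossings)
3-colorings: 9 of 3^6, det 3 — tricolorable
note: |V(-1)| = 3: so tricolorable, since 3 divides 3


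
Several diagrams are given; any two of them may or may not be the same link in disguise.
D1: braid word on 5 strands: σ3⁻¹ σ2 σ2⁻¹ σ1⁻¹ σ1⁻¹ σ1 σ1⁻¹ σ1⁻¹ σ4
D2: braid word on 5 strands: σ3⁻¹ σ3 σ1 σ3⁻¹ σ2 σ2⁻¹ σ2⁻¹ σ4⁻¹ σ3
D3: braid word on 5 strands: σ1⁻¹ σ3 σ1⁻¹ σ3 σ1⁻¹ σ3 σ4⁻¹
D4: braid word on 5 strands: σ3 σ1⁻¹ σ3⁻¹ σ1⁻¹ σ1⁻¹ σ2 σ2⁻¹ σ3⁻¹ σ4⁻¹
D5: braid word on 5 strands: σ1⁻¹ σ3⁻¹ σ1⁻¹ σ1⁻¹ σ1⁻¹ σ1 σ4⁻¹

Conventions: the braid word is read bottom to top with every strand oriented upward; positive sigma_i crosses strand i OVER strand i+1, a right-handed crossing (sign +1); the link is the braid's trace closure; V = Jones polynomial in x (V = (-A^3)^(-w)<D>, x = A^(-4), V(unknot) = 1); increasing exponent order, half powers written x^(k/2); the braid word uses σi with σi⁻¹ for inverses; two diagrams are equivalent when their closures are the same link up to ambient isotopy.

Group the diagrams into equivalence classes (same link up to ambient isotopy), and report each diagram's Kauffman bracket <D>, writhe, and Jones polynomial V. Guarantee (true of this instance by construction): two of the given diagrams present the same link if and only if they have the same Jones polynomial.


equivalence classes: {D1, D4, D5} | {D2} | {D3}
D1 (bracket A^-7 + A^-3 + A - A^9; 9 crossings at w = -3): V = x^(-9/2) - x^(-5/2) - x^(-3/2) - x^(-1/2)
V(D2) = -x^(-1/2) - x^(1/2)  [9 crossings, <D> = A^-5 + A^-1, w = -1]
V(D3) = x^(-7/2) - 2x^(-1/2) - 2x^(1/2) + x^(7/2)  (w -1, c 7, <D> = -A^-17 + 2A^-5 + 2A^-1 - A^11)
D4 (bracket A^-13 + A^-9 + A^-5 - A^3; 9 crossings at w = -5): V = x^(-9/2) - x^(-5/2) - x^(-3/2) - x^(-1/2)
D5 (bracket A^-13 + A^-9 + A^-5 - A^3; 7 crossings at w = -5): V = x^(-9/2) - x^(-5/2) - x^(-3/2) - x^(-1/2)
key observation: comparing 5 Jones polynomials yields 3 groups


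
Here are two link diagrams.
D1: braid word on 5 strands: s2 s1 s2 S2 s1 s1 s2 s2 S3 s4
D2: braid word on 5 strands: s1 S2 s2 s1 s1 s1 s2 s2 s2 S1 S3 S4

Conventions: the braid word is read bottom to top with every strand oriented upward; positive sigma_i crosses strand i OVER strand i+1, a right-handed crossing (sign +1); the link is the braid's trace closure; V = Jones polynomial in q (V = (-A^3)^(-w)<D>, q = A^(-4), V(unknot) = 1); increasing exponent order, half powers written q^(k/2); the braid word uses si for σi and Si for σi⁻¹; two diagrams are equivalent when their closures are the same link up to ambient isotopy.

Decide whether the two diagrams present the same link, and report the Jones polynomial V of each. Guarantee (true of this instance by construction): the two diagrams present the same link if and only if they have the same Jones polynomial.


equivalent: yes
D1 (bracket A^-14 - 2A^-10 + A^-6 - 2A^-2 + 2A^2 + A^10; 10 crossings at w = +6): V = q^2 + 2q^4 - 2q^5 + q^6 - 2q^7 + q^8
V(D2) = q^2 + 2q^4 - 2q^5 + q^6 - 2q^7 + q^8  [12 crossings, <D> = A^-20 - 2A^-16 + A^-12 - 2A^-8 + 2A^-4 + A^4, w = +4]
observation: all 2 diagrams share one V(q), hence one class


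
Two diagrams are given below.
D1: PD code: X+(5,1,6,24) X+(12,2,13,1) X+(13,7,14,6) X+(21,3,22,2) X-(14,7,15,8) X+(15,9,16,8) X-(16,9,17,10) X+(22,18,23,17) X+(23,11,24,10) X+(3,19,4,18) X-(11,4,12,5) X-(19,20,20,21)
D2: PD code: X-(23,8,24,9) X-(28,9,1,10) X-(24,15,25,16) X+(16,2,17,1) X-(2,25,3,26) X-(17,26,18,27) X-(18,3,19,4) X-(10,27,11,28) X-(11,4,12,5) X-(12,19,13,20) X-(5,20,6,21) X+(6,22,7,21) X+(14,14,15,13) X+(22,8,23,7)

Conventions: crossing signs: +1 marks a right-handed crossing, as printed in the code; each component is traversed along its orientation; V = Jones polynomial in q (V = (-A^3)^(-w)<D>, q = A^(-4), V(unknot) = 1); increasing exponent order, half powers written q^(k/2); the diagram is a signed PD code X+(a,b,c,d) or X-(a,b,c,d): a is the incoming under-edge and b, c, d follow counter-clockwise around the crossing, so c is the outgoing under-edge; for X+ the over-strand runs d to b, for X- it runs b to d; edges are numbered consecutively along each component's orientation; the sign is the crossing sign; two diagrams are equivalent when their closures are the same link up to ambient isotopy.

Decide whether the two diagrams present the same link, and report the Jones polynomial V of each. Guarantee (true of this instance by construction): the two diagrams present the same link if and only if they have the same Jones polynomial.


equivalent: no
D1 (bracket -A^-12 + A^-8 - A^-4 + 2 - A^4 + A^8; 12 crossings at w = +4): V = q - q^2 + 2q^3 - q^4 + q^5 - q^6
V(D2) = q^-8 - 2q^-7 + q^-6 - 2q^-5 + 2q^-4 + q^-2  (w -6, c 14, <D> = A^-10 + 2A^-2 - 2A^2 + A^6 - 2A^10 + A^14)
key observation: comparing 2 Jones polynomials yields 2 groups


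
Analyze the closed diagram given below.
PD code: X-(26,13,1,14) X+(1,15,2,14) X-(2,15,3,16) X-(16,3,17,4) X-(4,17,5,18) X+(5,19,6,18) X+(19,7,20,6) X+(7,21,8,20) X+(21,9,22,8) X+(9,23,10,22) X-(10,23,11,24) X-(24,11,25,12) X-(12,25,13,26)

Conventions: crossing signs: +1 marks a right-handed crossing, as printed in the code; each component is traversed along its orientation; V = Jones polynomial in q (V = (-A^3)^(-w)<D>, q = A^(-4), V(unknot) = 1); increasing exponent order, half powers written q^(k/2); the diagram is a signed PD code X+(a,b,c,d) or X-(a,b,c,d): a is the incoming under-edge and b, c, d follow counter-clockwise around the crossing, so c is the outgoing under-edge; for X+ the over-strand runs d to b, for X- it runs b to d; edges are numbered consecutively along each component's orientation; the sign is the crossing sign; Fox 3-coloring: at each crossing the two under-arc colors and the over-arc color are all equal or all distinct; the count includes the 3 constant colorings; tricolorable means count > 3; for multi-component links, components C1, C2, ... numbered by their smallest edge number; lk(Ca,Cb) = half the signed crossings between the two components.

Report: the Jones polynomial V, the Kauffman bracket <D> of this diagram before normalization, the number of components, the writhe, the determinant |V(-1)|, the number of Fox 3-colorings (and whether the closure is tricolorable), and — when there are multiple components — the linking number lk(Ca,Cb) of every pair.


Jones polynomial: V(q) = 1
<D> = -A^-3; writhe -1
components 1, writhe -1 (13 crossings)
3-colorings: 3 of 3^13, det 1 — not tricolorable
note: |V(-1)| = 1: so not tricolorable, since 3 does not divide 1


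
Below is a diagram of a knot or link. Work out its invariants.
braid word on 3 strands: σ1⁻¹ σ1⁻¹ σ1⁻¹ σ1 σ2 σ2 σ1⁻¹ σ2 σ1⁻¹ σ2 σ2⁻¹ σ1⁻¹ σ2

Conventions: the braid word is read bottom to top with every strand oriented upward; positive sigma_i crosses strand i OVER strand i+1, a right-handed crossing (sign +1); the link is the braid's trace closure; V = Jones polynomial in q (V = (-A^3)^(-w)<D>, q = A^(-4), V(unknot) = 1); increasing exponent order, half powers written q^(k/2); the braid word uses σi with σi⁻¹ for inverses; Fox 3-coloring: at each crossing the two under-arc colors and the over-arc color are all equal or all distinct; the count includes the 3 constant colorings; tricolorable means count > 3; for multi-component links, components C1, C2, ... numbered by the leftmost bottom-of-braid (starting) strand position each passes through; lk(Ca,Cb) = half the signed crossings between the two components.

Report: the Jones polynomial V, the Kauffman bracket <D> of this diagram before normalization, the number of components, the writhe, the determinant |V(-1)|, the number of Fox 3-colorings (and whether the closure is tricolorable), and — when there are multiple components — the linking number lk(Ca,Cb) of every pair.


Jones polynomial: V(q) = q^(-11/2) - 3q^(-9/2) + 6q^(-7/2) - 8q^(-5/2) + 9q^(-3/2) - 10q^(-1/2) + 7q^(1/2) - 6q^(3/2) + 3q^(5/2) - q^(7/2)
<D> = A^-17 - 3A^-13 + 6A^-9 - 7A^-5 + 10A^-1 - 9A^3 + 8A^7 - 6A^11 + 3A^15 - A^19; writhe -1
components 2, writhe -1 (13 crossings)
linking number lk(C1,C2) = +1
3-colorings: 9 of 3^13, det 54 — tricolorable
note: the 1 component pair carries total linking +1


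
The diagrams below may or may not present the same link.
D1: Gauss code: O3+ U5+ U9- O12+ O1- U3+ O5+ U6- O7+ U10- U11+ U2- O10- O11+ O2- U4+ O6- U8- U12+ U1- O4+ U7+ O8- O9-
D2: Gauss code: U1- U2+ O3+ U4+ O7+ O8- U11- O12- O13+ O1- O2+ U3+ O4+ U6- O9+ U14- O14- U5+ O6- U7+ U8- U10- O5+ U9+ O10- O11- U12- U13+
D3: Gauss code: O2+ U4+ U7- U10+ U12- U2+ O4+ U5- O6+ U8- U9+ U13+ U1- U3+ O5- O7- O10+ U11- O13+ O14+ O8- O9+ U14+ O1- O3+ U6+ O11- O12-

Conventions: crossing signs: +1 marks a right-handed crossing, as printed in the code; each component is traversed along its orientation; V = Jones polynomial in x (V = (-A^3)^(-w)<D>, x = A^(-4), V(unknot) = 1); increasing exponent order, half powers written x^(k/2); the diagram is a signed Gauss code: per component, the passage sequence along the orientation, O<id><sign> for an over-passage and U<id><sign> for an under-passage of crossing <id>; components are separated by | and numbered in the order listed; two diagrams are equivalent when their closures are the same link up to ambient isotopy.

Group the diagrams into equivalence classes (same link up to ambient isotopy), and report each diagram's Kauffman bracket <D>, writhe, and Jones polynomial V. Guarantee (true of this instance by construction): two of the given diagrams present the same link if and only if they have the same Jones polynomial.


equivalence classes: {D1, D2, D3}
D1 (bracket A^-8 - A^-4 + 1 - A^4 + A^8; 12 crossings at w = 0): V = x^-2 - x^-1 + 1 - x + x^2
V(D2) = x^-2 - x^-1 + 1 - x + x^2  [14 crossings, <D> = A^-8 - A^-4 + 1 - A^4 + A^8, w = 0]
V(D3) = x^-2 - x^-1 + 1 - x + x^2  [14 crossings, <D> = A^-2 - A^2 + A^6 - A^10 + A^14, w = +2]
key observation: all 3 diagrams share one V(x), hence one class


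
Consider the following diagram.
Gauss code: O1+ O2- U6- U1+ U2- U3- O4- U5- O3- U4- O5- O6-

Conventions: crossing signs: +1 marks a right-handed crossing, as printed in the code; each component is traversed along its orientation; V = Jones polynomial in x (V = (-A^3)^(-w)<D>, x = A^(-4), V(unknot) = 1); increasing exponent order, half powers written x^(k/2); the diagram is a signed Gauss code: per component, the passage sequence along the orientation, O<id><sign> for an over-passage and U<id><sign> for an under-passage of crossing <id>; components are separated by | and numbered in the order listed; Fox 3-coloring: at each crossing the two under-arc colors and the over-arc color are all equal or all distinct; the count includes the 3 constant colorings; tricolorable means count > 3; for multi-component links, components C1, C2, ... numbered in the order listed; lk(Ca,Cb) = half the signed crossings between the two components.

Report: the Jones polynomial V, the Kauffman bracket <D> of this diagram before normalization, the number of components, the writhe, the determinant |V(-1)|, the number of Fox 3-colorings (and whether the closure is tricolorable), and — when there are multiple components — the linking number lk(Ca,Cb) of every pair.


Jones polynomial: V(x) = -x^-4 + x^-3 + x^-1
<D> = A^-8 + 1 - A^4; writhe -4
components 1, writhe -4 (6 crossings)
3-colorings: 9 of 3^6, det 3 — tricolorable
note: |V(-1)| = 3: so tricolorable, since 3 divides 3


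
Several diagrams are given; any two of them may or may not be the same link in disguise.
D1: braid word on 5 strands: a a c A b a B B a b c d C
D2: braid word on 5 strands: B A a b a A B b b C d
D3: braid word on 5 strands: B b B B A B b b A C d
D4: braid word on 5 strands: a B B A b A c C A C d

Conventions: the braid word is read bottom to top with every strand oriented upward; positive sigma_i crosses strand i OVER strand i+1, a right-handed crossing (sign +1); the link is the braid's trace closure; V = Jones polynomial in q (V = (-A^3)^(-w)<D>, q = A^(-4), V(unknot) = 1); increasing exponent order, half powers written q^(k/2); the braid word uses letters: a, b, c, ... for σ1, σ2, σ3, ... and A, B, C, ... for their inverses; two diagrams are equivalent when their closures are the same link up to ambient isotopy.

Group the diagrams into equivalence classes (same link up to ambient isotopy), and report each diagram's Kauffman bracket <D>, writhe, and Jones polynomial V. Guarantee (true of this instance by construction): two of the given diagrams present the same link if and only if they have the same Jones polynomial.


classes: {D1} | {D2} | {D3, D4}
V(D1) = -q^(1/2) + q^(3/2) - q^(5/2) - q^(9/2)  [13 crossings, <D> = A^-3 + A^5 - A^9 + A^13, w = +5]
D2 (bracket A + A^5; 11 crossings at w = +1): V = -q^(-1/2) - q^(1/2)
V(D3) = -q^(-9/2) - q^(-5/2) + q^(-3/2) - q^(-1/2)  (w -3, c 11, <D> = A^-7 - A^-3 + A + A^9)
V(D4) = -q^(-9/2) - q^(-5/2) + q^(-3/2) - q^(-1/2)  (w -3, c 11, <D> = A^-7 - A^-3 + A + A^9)
note: comparing 4 Jones polynomials yields 3 groups


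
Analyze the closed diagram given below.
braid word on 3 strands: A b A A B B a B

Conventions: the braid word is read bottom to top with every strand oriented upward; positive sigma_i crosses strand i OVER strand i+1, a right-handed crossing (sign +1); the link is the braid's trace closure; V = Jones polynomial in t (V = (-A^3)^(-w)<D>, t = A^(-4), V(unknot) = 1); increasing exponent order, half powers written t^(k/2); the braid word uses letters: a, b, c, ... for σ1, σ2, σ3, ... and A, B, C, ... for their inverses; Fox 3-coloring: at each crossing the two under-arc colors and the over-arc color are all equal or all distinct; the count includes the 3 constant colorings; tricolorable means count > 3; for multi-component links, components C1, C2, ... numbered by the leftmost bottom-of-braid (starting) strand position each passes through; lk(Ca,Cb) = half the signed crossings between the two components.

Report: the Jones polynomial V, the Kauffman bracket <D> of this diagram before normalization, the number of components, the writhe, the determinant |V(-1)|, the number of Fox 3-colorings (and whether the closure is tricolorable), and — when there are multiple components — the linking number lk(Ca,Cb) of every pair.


V = t^-7 - 2t^-6 + 2t^-5 - 3t^-4 + 3t^-3 - 2t^-2 + 2t^-1
<D> = 2A^-8 - 2A^-4 + 3 - 3A^4 + 2A^8 - 2A^12 + A^16 (w = -4)
1 component over 8 crossings, w = -4
9 Fox colorings among 3^8, |V(-1)| = 15: tricolorable
why: w = -4 shifts under R1 moves; the (-A^3)^(4) factor cancels that in V


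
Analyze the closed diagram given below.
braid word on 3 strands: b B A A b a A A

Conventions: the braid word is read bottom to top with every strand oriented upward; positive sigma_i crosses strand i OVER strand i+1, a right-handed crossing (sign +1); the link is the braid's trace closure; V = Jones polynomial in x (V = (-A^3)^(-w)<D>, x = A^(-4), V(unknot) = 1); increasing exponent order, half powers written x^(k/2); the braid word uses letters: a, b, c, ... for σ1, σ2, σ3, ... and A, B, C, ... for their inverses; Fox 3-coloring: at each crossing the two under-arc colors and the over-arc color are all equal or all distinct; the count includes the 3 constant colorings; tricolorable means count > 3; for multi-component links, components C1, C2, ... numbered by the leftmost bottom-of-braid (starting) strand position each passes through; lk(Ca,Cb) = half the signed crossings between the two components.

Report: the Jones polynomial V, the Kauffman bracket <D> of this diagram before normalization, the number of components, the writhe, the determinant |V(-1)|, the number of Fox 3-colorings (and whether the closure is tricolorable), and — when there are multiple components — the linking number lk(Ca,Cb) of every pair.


V(x) = -x^-4 + x^-3 + x^-1
bracket: A^-2 + A^6 - A^10, w = -2
1 component, writhe -2, over 8 crossings
det 3, colorings 9 of 3^8 — tricolorable
observation: V spans 3 powers of x: at least 3 crossings in any diagram


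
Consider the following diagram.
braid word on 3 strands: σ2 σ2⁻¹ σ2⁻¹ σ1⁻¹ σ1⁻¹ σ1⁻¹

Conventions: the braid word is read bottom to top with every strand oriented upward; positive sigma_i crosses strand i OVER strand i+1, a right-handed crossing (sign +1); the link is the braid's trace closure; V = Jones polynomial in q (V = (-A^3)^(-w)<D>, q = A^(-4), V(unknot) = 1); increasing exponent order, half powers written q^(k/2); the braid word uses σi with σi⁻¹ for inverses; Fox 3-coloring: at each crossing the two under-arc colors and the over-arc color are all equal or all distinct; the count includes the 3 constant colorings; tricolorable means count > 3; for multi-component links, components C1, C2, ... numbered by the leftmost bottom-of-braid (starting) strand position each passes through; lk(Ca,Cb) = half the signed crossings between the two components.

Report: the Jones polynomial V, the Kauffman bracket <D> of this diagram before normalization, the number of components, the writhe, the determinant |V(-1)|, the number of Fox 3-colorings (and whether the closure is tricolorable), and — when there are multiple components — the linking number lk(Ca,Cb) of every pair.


V = -q^-4 + q^-3 + q^-1
<D> = A^-8 + 1 - A^4 (w = -4)
1 component over 6 crossings, w = -4
9 Fox colorings among 3^6, |V(-1)| = 3: tricolorable
why: V spans 3 powers of q: at least 3 crossings in any diagram


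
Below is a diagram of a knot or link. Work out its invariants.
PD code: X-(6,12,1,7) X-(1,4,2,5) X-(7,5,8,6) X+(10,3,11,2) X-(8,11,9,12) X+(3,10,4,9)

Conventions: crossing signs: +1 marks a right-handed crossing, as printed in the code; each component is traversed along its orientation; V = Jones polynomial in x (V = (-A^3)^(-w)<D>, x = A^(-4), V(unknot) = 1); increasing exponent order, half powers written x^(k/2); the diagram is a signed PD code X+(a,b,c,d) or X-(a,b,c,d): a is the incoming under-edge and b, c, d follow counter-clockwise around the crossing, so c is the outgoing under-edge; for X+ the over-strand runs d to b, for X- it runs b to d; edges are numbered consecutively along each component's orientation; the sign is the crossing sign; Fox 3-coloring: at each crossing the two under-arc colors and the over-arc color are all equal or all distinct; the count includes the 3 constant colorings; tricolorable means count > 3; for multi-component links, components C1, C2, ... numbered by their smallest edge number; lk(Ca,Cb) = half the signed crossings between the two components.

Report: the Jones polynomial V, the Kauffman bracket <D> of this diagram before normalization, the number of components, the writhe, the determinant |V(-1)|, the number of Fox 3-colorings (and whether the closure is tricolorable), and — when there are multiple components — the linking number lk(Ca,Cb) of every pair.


V = x^(-7/2) - 2x^(-5/2) + x^(-3/2) - 2x^(-1/2) + x^(1/2) - x^(3/2)
<D> = -A^-12 + A^-8 - 2A^-4 + 1 - 2A^4 + A^8 (w = -2)
2 components over 6 crossings, w = -2
lk(C1,C2): 0
3 Fox colorings among 3^6, |V(-1)| = 8: not tricolorable
why: all 2 components of this link are unlinked algebraically


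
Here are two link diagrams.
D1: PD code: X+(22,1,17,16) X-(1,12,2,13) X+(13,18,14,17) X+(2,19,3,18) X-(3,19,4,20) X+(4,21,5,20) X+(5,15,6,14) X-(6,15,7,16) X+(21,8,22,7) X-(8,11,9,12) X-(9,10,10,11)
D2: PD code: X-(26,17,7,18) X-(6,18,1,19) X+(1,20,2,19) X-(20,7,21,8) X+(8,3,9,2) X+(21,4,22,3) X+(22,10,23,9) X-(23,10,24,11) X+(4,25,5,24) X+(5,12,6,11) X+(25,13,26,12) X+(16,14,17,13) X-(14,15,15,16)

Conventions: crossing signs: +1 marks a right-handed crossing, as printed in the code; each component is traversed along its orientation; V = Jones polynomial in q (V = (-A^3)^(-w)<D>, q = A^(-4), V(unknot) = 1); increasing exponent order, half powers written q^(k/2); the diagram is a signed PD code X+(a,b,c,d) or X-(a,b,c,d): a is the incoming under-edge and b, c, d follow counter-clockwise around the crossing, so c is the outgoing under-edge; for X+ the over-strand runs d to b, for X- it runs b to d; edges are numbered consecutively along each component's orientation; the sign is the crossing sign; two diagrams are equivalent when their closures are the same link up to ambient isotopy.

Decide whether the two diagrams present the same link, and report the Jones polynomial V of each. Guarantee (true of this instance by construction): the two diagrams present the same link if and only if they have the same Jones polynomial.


equivalent: yes
V(D1) = -q^(1/2) + q^(3/2) - q^(5/2) - q^(9/2)  (w +1, c 11, <D> = A^-15 + A^-7 - A^-3 + A)
V(D2) = -q^(1/2) + q^(3/2) - q^(5/2) - q^(9/2)  (w +3, c 13, <D> = A^-9 + A^-1 - A^3 + A^7)
why: one V(q) for all 2 diagrams — one class (guaranteed)


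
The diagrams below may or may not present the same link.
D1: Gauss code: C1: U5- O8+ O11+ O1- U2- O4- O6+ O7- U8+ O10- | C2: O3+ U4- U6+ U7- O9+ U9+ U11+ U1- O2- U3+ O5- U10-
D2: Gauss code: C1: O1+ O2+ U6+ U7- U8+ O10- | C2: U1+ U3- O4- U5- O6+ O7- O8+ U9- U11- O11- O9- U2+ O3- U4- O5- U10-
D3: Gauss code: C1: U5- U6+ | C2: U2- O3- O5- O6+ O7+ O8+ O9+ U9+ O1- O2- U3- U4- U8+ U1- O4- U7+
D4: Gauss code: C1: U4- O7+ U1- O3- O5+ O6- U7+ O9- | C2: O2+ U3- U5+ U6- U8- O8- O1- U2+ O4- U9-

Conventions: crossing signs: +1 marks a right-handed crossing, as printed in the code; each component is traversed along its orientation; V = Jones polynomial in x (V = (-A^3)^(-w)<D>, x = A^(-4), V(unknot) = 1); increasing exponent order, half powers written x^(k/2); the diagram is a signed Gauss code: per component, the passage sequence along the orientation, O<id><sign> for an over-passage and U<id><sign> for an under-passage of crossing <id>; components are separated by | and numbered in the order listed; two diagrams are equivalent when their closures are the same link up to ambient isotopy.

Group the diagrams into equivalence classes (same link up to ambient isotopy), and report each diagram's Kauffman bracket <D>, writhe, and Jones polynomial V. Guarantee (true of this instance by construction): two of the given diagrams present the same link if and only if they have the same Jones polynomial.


grouping into links: {D1, D4} | {D2} | {D3}
V(D1) = -x^(-9/2) + x^(-7/2) - 3x^(-5/2) + 2x^(-3/2) - 2x^(-1/2) + 2x^(1/2) - x^(3/2)  (w -1, c 11, <D> = A^-9 - 2A^-5 + 2A^-1 - 2A^3 + 3A^7 - A^11 + A^15)
D2 (bracket A^-15 + 2A^-7 - A^-3 + A - A^5; 11 crossings at w = -3): V = x^(-7/2) - x^(-5/2) + x^(-3/2) - 2x^(-1/2) - x^(3/2)
V(D3) = -x^(-1/2) - x^(1/2)  (w -1, c 9, <D> = A^-5 + A^-1)
D4 (bracket A^-15 - 2A^-11 + 2A^-7 - 2A^-3 + 3A - A^5 + A^9; 9 crossings at w = -3): V = -x^(-9/2) + x^(-7/2) - 3x^(-5/2) + 2x^(-3/2) - 2x^(-1/2) + 2x^(1/2) - x^(3/2)
key observation: comparing 4 Jones polynomials yields 3 groups
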